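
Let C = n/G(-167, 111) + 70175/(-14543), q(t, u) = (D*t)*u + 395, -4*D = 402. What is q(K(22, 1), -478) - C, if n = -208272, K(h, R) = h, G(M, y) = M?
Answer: 2564713092822/2428681 ≈ 1.0560e+6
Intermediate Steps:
D = -201/2 (D = -¼*402 = -201/2 ≈ -100.50)
q(t, u) = 395 - 201*t*u/2 (q(t, u) = (-201*t/2)*u + 395 = -201*t*u/2 + 395 = 395 - 201*t*u/2)
C = 3017180471/2428681 (C = -208272/(-167) + 70175/(-14543) = -208272*(-1/167) + 70175*(-1/14543) = 208272/167 - 70175/14543 = 3017180471/2428681 ≈ 1242.3)
q(K(22, 1), -478) - C = (395 - 201/2*22*(-478)) - 1*3017180471/2428681 = (395 + 1056858) - 3017180471/2428681 = 1057253 - 3017180471/2428681 = 2564713092822/2428681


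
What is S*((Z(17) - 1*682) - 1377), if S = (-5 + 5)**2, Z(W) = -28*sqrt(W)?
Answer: 0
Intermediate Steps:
S = 0 (S = 0**2 = 0)
S*((Z(17) - 1*682) - 1377) = 0*((-28*sqrt(17) - 1*682) - 1377) = 0*((-28*sqrt(17) - 682) - 1377) = 0*((-682 - 28*sqrt(17)) - 1377) = 0*(-2059 - 28*sqrt(17)) = 0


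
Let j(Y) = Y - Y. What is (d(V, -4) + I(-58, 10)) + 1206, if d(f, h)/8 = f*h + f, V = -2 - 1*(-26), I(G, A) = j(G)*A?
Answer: 630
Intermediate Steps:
j(Y) = 0
I(G, A) = 0 (I(G, A) = 0*A = 0)
V = 24 (V = -2 + 26 = 24)
d(f, h) = 8*f + 8*f*h (d(f, h) = 8*(f*h + f) = 8*(f + f*h) = 8*f + 8*f*h)
(d(V, -4) + I(-58, 10)) + 1206 = (8*24*(1 - 4) + 0) + 1206 = (8*24*(-3) + 0) + 1206 = (-576 + 0) + 1206 = -576 + 1206 = 630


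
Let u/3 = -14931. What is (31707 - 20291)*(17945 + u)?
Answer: -306496768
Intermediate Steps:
u = -44793 (u = 3*(-14931) = -44793)
(31707 - 20291)*(17945 + u) = (31707 - 20291)*(17945 - 44793) = 11416*(-26848) = -306496768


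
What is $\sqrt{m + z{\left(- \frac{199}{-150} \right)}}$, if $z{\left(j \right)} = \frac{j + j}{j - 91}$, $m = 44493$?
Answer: $\frac{\sqrt{8050086485195}}{13451} \approx 210.93$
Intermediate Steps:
$z{\left(j \right)} = \frac{2 j}{-91 + j}$
$\sqrt{m + z{\left(- \frac{199}{-150} \right)}} = \sqrt{44493 + \frac{2 \left(- \frac{199}{-150}\right)}{-91 - \frac{199}{-150}}} = \sqrt{44493 + \frac{2 \left(\left(-199\right) \left(- \frac{1}{150}\right)\right)}{-91 - - \frac{199}{150}}} = \sqrt{44493 + 2 \cdot \frac{199}{150} \frac{1}{-91 + \frac{199}{150}}} = \sqrt{44493 + 2 \cdot \frac{199}{150} \frac{1}{- \frac{13451}{150}}} = \sqrt{44493 + 2 \cdot \frac{199}{150} \left(- \frac{150}{13451}\right)} = \sqrt{44493 - \frac{398}{13451}} = \sqrt{\frac{598474945}{13451}} = \frac{\sqrt{8050086485195}}{13451}$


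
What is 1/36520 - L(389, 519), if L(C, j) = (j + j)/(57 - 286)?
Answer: 37907989/8363080 ≈ 4.5328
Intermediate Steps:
L(C, j) = -2*j/229 (L(C, j) = (2*j)/(-229) = (2*j)*(-1/229) = -2*j/229)
1/36520 - L(389, 519) = 1/36520 - (-2)*519/229 = 1/36520 - 1*(-1038/229) = 1/36520 + 1038/229 = 37907989/8363080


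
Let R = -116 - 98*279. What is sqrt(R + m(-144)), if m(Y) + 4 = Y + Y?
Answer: 5*I*sqrt(1110) ≈ 166.58*I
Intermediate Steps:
m(Y) = -4 + 2*Y (m(Y) = -4 + (Y + Y) = -4 + 2*Y)
R = -27458 (R = -116 - 27342 = -27458)
sqrt(R + m(-144)) = sqrt(-27458 + (-4 + 2*(-144))) = sqrt(-27458 + (-4 - 288)) = sqrt(-27458 - 292) = sqrt(-27750) = 5*I*sqrt(1110)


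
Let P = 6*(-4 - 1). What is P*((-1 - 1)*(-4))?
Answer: -240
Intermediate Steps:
P = -30 (P = 6*(-5) = -30)
P*((-1 - 1)*(-4)) = -30*(-1 - 1)*(-4) = -(-60)*(-4) = -30*8 = -240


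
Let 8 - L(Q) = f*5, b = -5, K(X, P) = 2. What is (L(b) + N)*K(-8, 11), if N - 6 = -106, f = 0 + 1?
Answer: -194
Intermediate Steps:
f = 1
N = -100 (N = 6 - 106 = -100)
L(Q) = 3 (L(Q) = 8 - 5 = 3)
(L(b) + N)*K(-8, 11) = (3 - 100)*2 = -97*2 = -194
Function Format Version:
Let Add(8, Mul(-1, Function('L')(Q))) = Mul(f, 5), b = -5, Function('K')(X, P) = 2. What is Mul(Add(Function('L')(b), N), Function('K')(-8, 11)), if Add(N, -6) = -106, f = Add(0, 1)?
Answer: -194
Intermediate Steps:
f = 1
N = -100 (N = Add(6, -106) = -100)
Function('L')(Q) = 3 (Function('L')(Q) = Add(8, Mul(-1, Mul(1, 5))) = Add(8, Mul(-1, 5)) = Add(8, -5) = 3)
Mul(Add(Function('L')(b), N), Function('K')(-8, 11)) = Mul(Add(3, -100), 2) = Mul(-97, 2) = -194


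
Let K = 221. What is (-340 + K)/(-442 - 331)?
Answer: 119/773 ≈ 0.15395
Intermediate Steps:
(-340 + K)/(-442 - 331) = (-340 + 221)/(-442 - 331) = -119/(-773) = -119*(-1/773) = 119/773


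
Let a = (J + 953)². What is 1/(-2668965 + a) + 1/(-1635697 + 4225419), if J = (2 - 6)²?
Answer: -429859/2240114709444 ≈ -1.9189e-7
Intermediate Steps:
J = 16 (J = (-4)² = 16)
a = 938961 (a = (16 + 953)² = 969² = 938961)
1/(-2668965 + a) + 1/(-1635697 + 4225419) = 1/(-2668965 + 938961) + 1/(-1635697 + 4225419) = 1/(-1730004) + 1/2589722 = -1/1730004 + 1/2589722 = -429859/2240114709444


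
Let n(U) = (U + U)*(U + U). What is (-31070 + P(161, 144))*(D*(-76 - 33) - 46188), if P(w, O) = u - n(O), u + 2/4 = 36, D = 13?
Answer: 10851892985/2 ≈ 5.4259e+9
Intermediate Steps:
u = 71/2 (u = -1/2 + 36 = 71/2 ≈ 35.500)
n(U) = 4*U**2 (n(U) = (2*U)*(2*U) = 4*U**2)
P(w, O) = 71/2 - 4*O**2
(-31070 + P(161, 144))*(D*(-76 - 33) - 46188) = (-31070 + (71/2 - 4*144**2))*(13*(-76 - 33) - 46188) = (-31070 + (71/2 - 4*20736))*(13*(-109) - 46188) = (-31070 + (71/2 - 82944))*(-1417 - 46188) = (-31070 - 165817/2)*(-47605) = -227957/2*(-47605) = 10851892985/2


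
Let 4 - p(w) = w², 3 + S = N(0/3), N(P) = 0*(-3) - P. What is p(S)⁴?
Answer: 625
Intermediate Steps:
N(P) = -P (N(P) = 0 - P = -P)
S = -3 (S = -3 - 0/3 = -3 - 1*0 = -3 + 0 = -3)
p(w) = 4 - w²
p(S)⁴ = (4 - 1*(-3)²)⁴ = (4 - 1*9)⁴ = (4 - 9)⁴ = (-5)⁴ = 625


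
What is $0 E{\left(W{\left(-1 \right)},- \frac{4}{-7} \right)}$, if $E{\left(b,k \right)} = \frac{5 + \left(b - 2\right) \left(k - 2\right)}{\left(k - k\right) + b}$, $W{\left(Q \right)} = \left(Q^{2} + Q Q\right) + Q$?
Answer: $0$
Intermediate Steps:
$W{\left(Q \right)} = Q + 2 Q^{2}$ ($W{\left(Q \right)} = \left(Q^{2} + Q^{2}\right) + Q = 2 Q^{2} + Q = Q + 2 Q^{2}$)
$E{\left(b,k \right)} = \frac{5 + \left(-2 + b\right) \left(-2 + k\right)}{b}$ ($E{\left(b,k \right)} = \frac{5 + \left(-2 + b\right) \left(-2 + k\right)}{0 + b} = \frac{5 + \left(-2 + b\right) \left(-2 + k\right)}{b}$)
$0 E{\left(W{\left(-1 \right)},- \frac{4}{-7} \right)} = 0 \frac{9 - 2 \left(- \frac{4}{-7}\right) + - (1 + 2 \left(-1\right)) \left(-2 - \frac{4}{-7}\right)}{\left(-1\right) \left(1 + 2 \left(-1\right)\right)} = 0 \frac{9 - 2 \left(\left(-4\right) \left(- \frac{1}{7}\right)\right) + - (1 - 2) \left(-2 - - \frac{4}{7}\right)}{\left(-1\right) \left(1 - 2\right)} = 0 \frac{9 - \frac{8}{7} + \left(-1\right) \left(-1\right) \left(-2 + \frac{4}{7}\right)}{\left(-1\right) \left(-1\right)} = 0 \frac{9 - \frac{8}{7} + 1 \left(- \frac{10}{7}\right)}{1} = 0 \cdot 1 \left(9 - \frac{8}{7} - \frac{10}{7}\right) = 0 \cdot 1 \cdot \frac{45}{7} = 0 \cdot \frac{45}{7} = 0$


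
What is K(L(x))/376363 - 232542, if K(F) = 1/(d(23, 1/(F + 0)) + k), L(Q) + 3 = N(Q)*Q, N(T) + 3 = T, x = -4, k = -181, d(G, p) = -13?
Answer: -16978919720725/73014422 ≈ -2.3254e+5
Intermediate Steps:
N(T) = -3 + T
L(Q) = -3 + Q*(-3 + Q) (L(Q) = -3 + (-3 + Q)*Q = -3 + Q*(-3 + Q))
K(F) = -1/194 (K(F) = 1/(-13 - 181) = 1/(-194) = -1/194)
K(L(x))/376363 - 232542 = -1/194/376363 - 232542 = -1/194*1/376363 - 232542 = -1/73014422 - 232542 = -16978919720725/73014422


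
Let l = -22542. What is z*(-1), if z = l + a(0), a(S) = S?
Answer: 22542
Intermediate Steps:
z = -22542 (z = -22542 + 0 = -22542)
z*(-1) = -22542*(-1) = 22542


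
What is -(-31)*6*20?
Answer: 3720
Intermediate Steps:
-(-31)*6*20 = -31*(-6)*20 = 186*20 = 3720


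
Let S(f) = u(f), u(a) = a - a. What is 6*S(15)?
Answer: 0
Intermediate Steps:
u(a) = 0
S(f) = 0
6*S(15) = 6*0 = 0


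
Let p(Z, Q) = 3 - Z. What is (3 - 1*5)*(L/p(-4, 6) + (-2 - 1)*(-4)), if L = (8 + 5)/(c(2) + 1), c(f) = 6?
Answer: -1202/49 ≈ -24.531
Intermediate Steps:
L = 13/7 (L = (8 + 5)/(6 + 1) = 13/7 ≈ 1.8571)
(3 - 1*5)*(L/p(-4, 6) + (-2 - 1)*(-4)) = (3 - 1*5)*(13/(7*(3 - 1*(-4))) + (-2 - 1)*(-4)) = (3 - 5)*(13/(7*(3 + 4)) - 3*(-4)) = -2*((13/7)/7 + 12) = -2*((13/7)*(⅐) + 12) = -2*(13/49 + 12) = -2*601/49 = -1202/49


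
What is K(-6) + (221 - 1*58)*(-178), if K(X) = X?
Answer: -29020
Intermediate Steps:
K(-6) + (221 - 1*58)*(-178) = -6 + (221 - 1*58)*(-178) = -6 + (221 - 58)*(-178) = -6 + 163*(-178) = -6 - 29014 = -29020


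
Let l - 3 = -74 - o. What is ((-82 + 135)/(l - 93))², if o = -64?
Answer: 2809/10000 ≈ 0.28090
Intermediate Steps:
l = -7 (l = 3 + (-74 - 1*(-64)) = 3 + (-74 + 64) = 3 - 10 = -7)
((-82 + 135)/(l - 93))² = ((-82 + 135)/(-7 - 93))² = (53/(-100))² = (53*(-1/100))² = (-53/100)² = 2809/10000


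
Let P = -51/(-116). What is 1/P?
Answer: 116/51 ≈ 2.2745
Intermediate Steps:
P = 51/116 (P = -51*(-1/116) = 51/116 ≈ 0.43966)
1/P = 1/(51/116) = 116/51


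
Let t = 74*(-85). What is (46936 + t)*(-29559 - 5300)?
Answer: -1416878914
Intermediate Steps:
t = -6290
(46936 + t)*(-29559 - 5300) = (46936 - 6290)*(-29559 - 5300) = 40646*(-34859) = -1416878914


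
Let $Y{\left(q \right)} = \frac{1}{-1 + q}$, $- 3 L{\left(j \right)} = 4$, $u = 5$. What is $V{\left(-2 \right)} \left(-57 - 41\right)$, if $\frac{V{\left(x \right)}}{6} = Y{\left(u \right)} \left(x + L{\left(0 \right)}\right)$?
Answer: $490$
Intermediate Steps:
$L{\left(j \right)} = - \frac{4}{3}$ ($L{\left(j \right)} = \left(- \frac{1}{3}\right) 4 = - \frac{4}{3}$)
$V{\left(x \right)} = -2 + \frac{3 x}{2}$ ($V{\left(x \right)} = 6 \frac{x - \frac{4}{3}}{-1 + 5} = 6 \frac{- \frac{4}{3} + x}{4} = 6 \left(- \frac{1}{3} + \frac{x}{4}\right) = -2 + \frac{3 x}{2}$)
$V{\left(-2 \right)} \left(-57 - 41\right) = \left(-2 + \frac{3}{2} \left(-2\right)\right) \left(-57 - 41\right) = \left(-2 - 3\right) \left(-98\right) = \left(-5\right) \left(-98\right) = 490$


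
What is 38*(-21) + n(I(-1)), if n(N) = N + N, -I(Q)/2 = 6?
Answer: -822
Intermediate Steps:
I(Q) = -12 (I(Q) = -2*6 = -12)
n(N) = 2*N
38*(-21) + n(I(-1)) = 38*(-21) + 2*(-12) = -798 - 24 = -822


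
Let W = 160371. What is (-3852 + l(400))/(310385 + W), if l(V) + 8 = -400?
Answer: -1065/117689 ≈ -0.0090493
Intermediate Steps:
l(V) = -408 (l(V) = -8 - 400 = -408)
(-3852 + l(400))/(310385 + W) = (-3852 - 408)/(310385 + 160371) = -4260/470756 = -4260*1/470756 = -1065/117689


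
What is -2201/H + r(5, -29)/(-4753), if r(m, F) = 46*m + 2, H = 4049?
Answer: -11400721/19244897 ≈ -0.59240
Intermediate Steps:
r(m, F) = 2 + 46*m
-2201/H + r(5, -29)/(-4753) = -2201/4049 + (2 + 46*5)/(-4753) = -2201*1/4049 + (2 + 230)*(-1/4753) = -2201/4049 + 232*(-1/4753) = -2201/4049 - 232/4753 = -11400721/19244897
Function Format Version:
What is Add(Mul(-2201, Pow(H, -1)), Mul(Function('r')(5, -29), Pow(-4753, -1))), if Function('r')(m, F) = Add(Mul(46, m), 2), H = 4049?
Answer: Rational(-11400721, 19244897) ≈ -0.59240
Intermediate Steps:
Function('r')(m, F) = Add(2, Mul(46, m))
Add(Mul(-2201, Pow(H, -1)), Mul(Function('r')(5, -29), Pow(-4753, -1))) = Add(Mul(-2201, Pow(4049, -1)), Mul(Add(2, Mul(46, 5)), Pow(-4753, -1))) = Add(Mul(-2201, Rational(1, 4049)), Mul(Add(2, 230), Rational(-1, 4753))) = Add(Rational(-2201, 4049), Mul(232, Rational(-1, 4753))) = Add(Rational(-2201, 4049), Rational(-232, 4753)) = Rational(-11400721, 19244897)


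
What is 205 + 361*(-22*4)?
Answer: -31563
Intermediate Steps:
205 + 361*(-22*4) = 205 + 361*(-88) = 205 - 31768 = -31563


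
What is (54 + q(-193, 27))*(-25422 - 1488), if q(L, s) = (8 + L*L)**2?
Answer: -37353343211730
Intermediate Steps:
q(L, s) = (8 + L**2)**2
(54 + q(-193, 27))*(-25422 - 1488) = (54 + (8 + (-193)**2)**2)*(-25422 - 1488) = (54 + (8 + 37249)**2)*(-26910) = (54 + 37257**2)*(-26910) = (54 + 1388084049)*(-26910) = 1388084103*(-26910) = -37353343211730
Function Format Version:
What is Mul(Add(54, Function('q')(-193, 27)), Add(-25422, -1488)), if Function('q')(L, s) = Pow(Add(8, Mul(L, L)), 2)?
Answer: -37353343211730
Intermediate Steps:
Function('q')(L, s) = Pow(Add(8, Pow(L, 2)), 2)
Mul(Add(54, Function('q')(-193, 27)), Add(-25422, -1488)) = Mul(Add(54, Pow(Add(8, Pow(-193, 2)), 2)), Add(-25422, -1488)) = Mul(Add(54, Pow(Add(8, 37249), 2)), -26910) = Mul(Add(54, Pow(37257, 2)), -26910) = Mul(Add(54, 1388084049), -26910) = Mul(1388084103, -26910) = -37353343211730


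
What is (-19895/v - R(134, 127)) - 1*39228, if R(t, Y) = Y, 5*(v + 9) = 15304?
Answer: -600617420/15259 ≈ -39362.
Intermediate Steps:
v = 15259/5 (v = -9 + (⅕)*15304 = -9 + 15304/5 = 15259/5 ≈ 3051.8)
(-19895/v - R(134, 127)) - 1*39228 = (-19895/15259/5 - 1*127) - 1*39228 = (-19895*5/15259 - 127) - 39228 = (-99475/15259 - 127) - 39228 = -2037368/15259 - 39228 = -600617420/15259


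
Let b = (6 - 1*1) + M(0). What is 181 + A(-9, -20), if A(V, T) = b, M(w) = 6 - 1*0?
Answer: 192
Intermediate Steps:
M(w) = 6 (M(w) = 6 + 0 = 6)
b = 11 (b = (6 - 1*1) + 6 = (6 - 1) + 6 = 5 + 6 = 11)
A(V, T) = 11
181 + A(-9, -20) = 181 + 11 = 192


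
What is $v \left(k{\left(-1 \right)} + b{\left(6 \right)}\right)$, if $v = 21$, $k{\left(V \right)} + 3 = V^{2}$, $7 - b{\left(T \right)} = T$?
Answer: $-21$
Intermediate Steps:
$b{\left(T \right)} = 7 - T$
$k{\left(V \right)} = -3 + V^{2}$
$v \left(k{\left(-1 \right)} + b{\left(6 \right)}\right) = 21 \left(\left(-3 + \left(-1\right)^{2}\right) + \left(7 - 6\right)\right) = 21 \left(\left(-3 + 1\right) + \left(7 - 6\right)\right) = 21 \left(-2 + 1\right) = 21 \left(-1\right) = -21$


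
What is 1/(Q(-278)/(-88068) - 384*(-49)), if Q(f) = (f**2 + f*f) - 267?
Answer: 88068/1656933187 ≈ 5.3151e-5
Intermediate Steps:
Q(f) = -267 + 2*f**2 (Q(f) = (f**2 + f**2) - 267 = 2*f**2 - 267 = -267 + 2*f**2)
1/(Q(-278)/(-88068) - 384*(-49)) = 1/((-267 + 2*(-278)**2)/(-88068) - 384*(-49)) = 1/((-267 + 2*77284)*(-1/88068) + 18816) = 1/((-267 + 154568)*(-1/88068) + 18816) = 1/(154301*(-1/88068) + 18816) = 1/(-154301/88068 + 18816) = 1/(1656933187/88068) = 88068/1656933187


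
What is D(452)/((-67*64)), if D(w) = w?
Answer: -113/1072 ≈ -0.10541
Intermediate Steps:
D(452)/((-67*64)) = 452/((-67*64)) = 452/(-4288) = 452*(-1/4288) = -113/1072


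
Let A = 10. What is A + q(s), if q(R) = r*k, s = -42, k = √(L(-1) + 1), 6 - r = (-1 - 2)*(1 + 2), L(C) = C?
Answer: 10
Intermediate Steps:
r = 15 (r = 6 - (-1 - 2)*(1 + 2) = 6 - (-3)*3 = 6 - 1*(-9) = 6 + 9 = 15)
k = 0 (k = √(-1 + 1) = √0 = 0)
q(R) = 0 (q(R) = 15*0 = 0)
A + q(s) = 10 + 0 = 10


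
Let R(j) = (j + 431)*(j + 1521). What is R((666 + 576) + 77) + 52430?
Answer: 5022430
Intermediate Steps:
R(j) = (431 + j)*(1521 + j)
R((666 + 576) + 77) + 52430 = (655551 + ((666 + 576) + 77)² + 1952*((666 + 576) + 77)) + 52430 = (655551 + (1242 + 77)² + 1952*(1242 + 77)) + 52430 = (655551 + 1319² + 1952*1319) + 52430 = (655551 + 1739761 + 2574688) + 52430 = 4970000 + 52430 = 5022430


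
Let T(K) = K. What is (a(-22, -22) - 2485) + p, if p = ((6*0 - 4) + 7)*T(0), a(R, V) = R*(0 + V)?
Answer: -2001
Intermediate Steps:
a(R, V) = R*V
p = 0 (p = ((6*0 - 4) + 7)*0 = ((0 - 4) + 7)*0 = (-4 + 7)*0 = 3*0 = 0)
(a(-22, -22) - 2485) + p = (-22*(-22) - 2485) + 0 = (484 - 2485) + 0 = -2001 + 0 = -2001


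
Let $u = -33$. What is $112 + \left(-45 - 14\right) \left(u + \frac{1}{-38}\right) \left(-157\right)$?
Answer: $- \frac{11620809}{38} \approx -3.0581 \cdot 10^{5}$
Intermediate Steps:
$112 + \left(-45 - 14\right) \left(u + \frac{1}{-38}\right) \left(-157\right) = 112 + \left(-45 - 14\right) \left(-33 + \frac{1}{-38}\right) \left(-157\right) = 112 + - 59 \left(-33 - \frac{1}{38}\right) \left(-157\right) = 112 + \left(-59\right) \left(- \frac{1255}{38}\right) \left(-157\right) = 112 + \frac{74045}{38} \left(-157\right) = 112 - \frac{11625065}{38} = - \frac{11620809}{38}$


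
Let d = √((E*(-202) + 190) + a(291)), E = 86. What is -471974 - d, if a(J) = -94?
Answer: -471974 - 2*I*√4319 ≈ -4.7197e+5 - 131.44*I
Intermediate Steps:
d = 2*I*√4319 (d = √((86*(-202) + 190) - 94) = √((-17372 + 190) - 94) = √(-17182 - 94) = √(-17276) = 2*I*√4319 ≈ 131.44*I)
-471974 - d = -471974 - 2*I*√4319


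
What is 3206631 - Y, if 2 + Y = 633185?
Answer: 2573448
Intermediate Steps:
Y = 633183 (Y = -2 + 633185 = 633183)
3206631 - Y = 3206631 - 1*633183 = 3206631 - 633183 = 2573448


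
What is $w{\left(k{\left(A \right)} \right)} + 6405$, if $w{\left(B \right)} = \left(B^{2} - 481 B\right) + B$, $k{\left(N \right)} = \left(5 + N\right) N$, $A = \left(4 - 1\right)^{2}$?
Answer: $-38199$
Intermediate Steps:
$A = 9$ ($A = 3^{2} = 9$)
$k{\left(N \right)} = N \left(5 + N\right)$
$w{\left(B \right)} = B^{2} - 480 B$
$w{\left(k{\left(A \right)} \right)} + 6405 = 9 \left(5 + 9\right) \left(-480 + 9 \left(5 + 9\right)\right) + 6405 = 9 \cdot 14 \left(-480 + 9 \cdot 14\right) + 6405 = 126 \left(-480 + 126\right) + 6405 = 126 \left(-354\right) + 6405 = -44604 + 6405 = -38199$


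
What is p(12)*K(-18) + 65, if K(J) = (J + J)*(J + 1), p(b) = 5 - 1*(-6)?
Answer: 6797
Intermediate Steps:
p(b) = 11 (p(b) = 5 + 6 = 11)
K(J) = 2*J*(1 + J) (K(J) = (2*J)*(1 + J) = 2*J*(1 + J))
p(12)*K(-18) + 65 = 11*(2*(-18)*(1 - 18)) + 65 = 11*(2*(-18)*(-17)) + 65 = 11*612 + 65 = 6732 + 65 = 6797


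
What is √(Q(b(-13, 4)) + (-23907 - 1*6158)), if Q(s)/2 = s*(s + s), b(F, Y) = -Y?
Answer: I*√30001 ≈ 173.21*I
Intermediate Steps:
Q(s) = 4*s² (Q(s) = 2*(s*(s + s)) = 2*(s*(2*s)) = 2*(2*s²) = 4*s²)
√(Q(b(-13, 4)) + (-23907 - 1*6158)) = √(4*(-1*4)² + (-23907 - 1*6158)) = √(4*(-4)² + (-23907 - 6158)) = √(4*16 - 30065) = √(64 - 30065) = √(-30001) = I*√30001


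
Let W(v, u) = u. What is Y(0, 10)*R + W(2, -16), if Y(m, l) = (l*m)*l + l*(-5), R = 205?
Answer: -10266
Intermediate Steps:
Y(m, l) = -5*l + m*l**2 (Y(m, l) = m*l**2 - 5*l = -5*l + m*l**2)
Y(0, 10)*R + W(2, -16) = (10*(-5 + 10*0))*205 - 16 = (10*(-5 + 0))*205 - 16 = (10*(-5))*205 - 16 = -50*205 - 16 = -10250 - 16 = -10266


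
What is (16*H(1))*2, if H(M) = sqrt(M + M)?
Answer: 32*sqrt(2) ≈ 45.255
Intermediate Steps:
H(M) = sqrt(2)*sqrt(M) (H(M) = sqrt(2*M) = sqrt(2)*sqrt(M))
(16*H(1))*2 = (16*(sqrt(2)*sqrt(1)))*2 = (16*(sqrt(2)*1))*2 = (16*sqrt(2))*2 = 32*sqrt(2)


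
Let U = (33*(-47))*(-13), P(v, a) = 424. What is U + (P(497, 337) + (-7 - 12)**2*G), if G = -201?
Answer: -51974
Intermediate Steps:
U = 20163 (U = -1551*(-13) = 20163)
U + (P(497, 337) + (-7 - 12)**2*G) = 20163 + (424 + (-7 - 12)**2*(-201)) = 20163 + (424 + (-19)**2*(-201)) = 20163 + (424 + 361*(-201)) = 20163 + (424 - 72561) = 20163 - 72137 = -51974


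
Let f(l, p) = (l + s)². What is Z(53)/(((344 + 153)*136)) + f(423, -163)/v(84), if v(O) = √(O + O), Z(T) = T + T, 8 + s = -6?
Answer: 53/33796 + 167281*√42/84 ≈ 12906.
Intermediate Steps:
s = -14 (s = -8 - 6 = -14)
f(l, p) = (-14 + l)² (f(l, p) = (l - 14)² = (-14 + l)²)
Z(T) = 2*T
v(O) = √2*√O (v(O) = √(2*O) = √2*√O)
Z(53)/(((344 + 153)*136)) + f(423, -163)/v(84) = (2*53)/(((344 + 153)*136)) + (-14 + 423)²/((√2*√84)) = 106/((497*136)) + 409²/((√2*(2*√21))) = 106/67592 + 167281/((2*√42)) = 106*(1/67592) + 167281*(√42/84) = 53/33796 + 167281*√42/84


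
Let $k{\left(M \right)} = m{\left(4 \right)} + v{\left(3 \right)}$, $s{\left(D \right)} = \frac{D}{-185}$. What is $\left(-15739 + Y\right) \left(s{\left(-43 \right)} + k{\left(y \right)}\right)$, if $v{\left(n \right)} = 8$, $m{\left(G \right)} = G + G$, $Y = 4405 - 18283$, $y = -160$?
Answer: $- \frac{88939851}{185} \approx -4.8076 \cdot 10^{5}$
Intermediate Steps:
$Y = -13878$ ($Y = 4405 - 18283 = -13878$)
$m{\left(G \right)} = 2 G$
$s{\left(D \right)} = - \frac{D}{185}$ ($s{\left(D \right)} = D \left(- \frac{1}{185}\right) = - \frac{D}{185}$)
$k{\left(M \right)} = 16$ ($k{\left(M \right)} = 2 \cdot 4 + 8 = 8 + 8 = 16$)
$\left(-15739 + Y\right) \left(s{\left(-43 \right)} + k{\left(y \right)}\right) = \left(-15739 - 13878\right) \left(\left(- \frac{1}{185}\right) \left(-43\right) + 16\right) = - 29617 \left(\frac{43}{185} + 16\right) = \left(-29617\right) \frac{3003}{185} = - \frac{88939851}{185}$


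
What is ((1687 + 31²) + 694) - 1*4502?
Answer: -1160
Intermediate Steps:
((1687 + 31²) + 694) - 1*4502 = ((1687 + 961) + 694) - 4502 = (2648 + 694) - 4502 = 3342 - 4502 = -1160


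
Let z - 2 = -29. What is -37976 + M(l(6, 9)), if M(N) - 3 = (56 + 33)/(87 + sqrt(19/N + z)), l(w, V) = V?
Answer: 2*(-75946*sqrt(14) + 4955343*I)/(-261*I + 4*sqrt(14)) ≈ -37972.0 - 0.05847*I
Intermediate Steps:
z = -27 (z = 2 - 29 = -27)
M(N) = 3 + 89/(87 + sqrt(-27 + 19/N)) (M(N) = 3 + (56 + 33)/(87 + sqrt(19/N - 27)) = 3 + 89/(87 + sqrt(-27 + 19/N)))
-37976 + M(l(6, 9)) = -37976 + (350 + 3*sqrt(-27 + 19/9))/(87 + sqrt(-27 + 19/9)) = -37976 + (350 + 3*sqrt(-224/9))/(87 + sqrt(-224/9)) = -37976 + (350 + 3*(4*I*sqrt(14)/3))/(87 + 4*I*sqrt(14)/3) = -37976 + (350 + 4*I*sqrt(14))/(87 + 4*I*sqrt(14)/3)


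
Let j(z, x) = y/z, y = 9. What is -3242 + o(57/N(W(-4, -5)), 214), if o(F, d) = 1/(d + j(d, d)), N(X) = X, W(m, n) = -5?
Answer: -148499596/45805 ≈ -3242.0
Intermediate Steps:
j(z, x) = 9/z
o(F, d) = 1/(d + 9/d)
-3242 + o(57/N(W(-4, -5)), 214) = -3242 + 214/(9 + 214**2) = -3242 + 214/(9 + 45796) = -3242 + 214/45805 = -148499596/45805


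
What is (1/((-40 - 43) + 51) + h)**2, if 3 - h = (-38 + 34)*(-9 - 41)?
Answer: 39753025/1024 ≈ 38821.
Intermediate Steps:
h = -197 (h = 3 - (-38 + 34)*(-9 - 41) = 3 - (-4)*(-50) = 3 - 1*200 = 3 - 200 = -197)
(1/((-40 - 43) + 51) + h)**2 = (1/((-40 - 43) + 51) - 197)**2 = (1/(-83 + 51) - 197)**2 = (1/(-32) - 197)**2 = (-1/32 - 197)**2 = (-6305/32)**2 = 39753025/1024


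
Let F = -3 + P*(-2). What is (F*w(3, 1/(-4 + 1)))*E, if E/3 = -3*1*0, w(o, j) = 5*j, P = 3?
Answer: 0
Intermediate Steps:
F = -9 (F = -3 + 3*(-2) = -3 - 6 = -9)
E = 0 (E = 3*(-3*1*0) = 3*(-3*0) = 3*0 = 0)
(F*w(3, 1/(-4 + 1)))*E = -45/(-4 + 1)*0 = -45/(-3)*0 = -45*(-1)/3*0 = -9*(-5/3)*0 = 15*0 = 0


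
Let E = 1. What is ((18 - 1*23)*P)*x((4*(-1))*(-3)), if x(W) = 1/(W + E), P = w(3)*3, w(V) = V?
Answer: -45/13 ≈ -3.4615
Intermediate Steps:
P = 9 (P = 3*3 = 9)
x(W) = 1/(1 + W) (x(W) = 1/(W + 1) = 1/(1 + W))
((18 - 1*23)*P)*x((4*(-1))*(-3)) = ((18 - 1*23)*9)/(1 + (4*(-1))*(-3)) = ((18 - 23)*9)/(1 - 4*(-3)) = (-5*9)/(1 + 12) = -45/13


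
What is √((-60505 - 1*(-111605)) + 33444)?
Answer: 8*√1321 ≈ 290.76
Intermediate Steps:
√((-60505 - 1*(-111605)) + 33444) = √((-60505 + 111605) + 33444) = √(51100 + 33444) = √84544 = 8*√1321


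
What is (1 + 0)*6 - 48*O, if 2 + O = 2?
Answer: 6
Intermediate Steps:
O = 0 (O = -2 + 2 = 0)
(1 + 0)*6 - 48*O = (1 + 0)*6 - 48*0 = 1*6 + 0 = 6 + 0 = 6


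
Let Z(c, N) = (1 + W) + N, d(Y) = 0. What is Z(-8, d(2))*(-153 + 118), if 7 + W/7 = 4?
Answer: 700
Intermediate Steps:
W = -21 (W = -49 + 7*4 = -49 + 28 = -21)
Z(c, N) = -20 + N (Z(c, N) = (1 - 21) + N = -20 + N)
Z(-8, d(2))*(-153 + 118) = (-20 + 0)*(-153 + 118) = -20*(-35) = 700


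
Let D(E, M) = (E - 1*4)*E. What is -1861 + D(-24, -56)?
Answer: -1189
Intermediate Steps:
D(E, M) = E*(-4 + E) (D(E, M) = (E - 4)*E = (-4 + E)*E = E*(-4 + E))
-1861 + D(-24, -56) = -1861 - 24*(-4 - 24) = -1861 - 24*(-28) = -1861 + 672 = -1189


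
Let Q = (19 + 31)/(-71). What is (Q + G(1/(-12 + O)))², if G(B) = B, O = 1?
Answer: 385641/609961 ≈ 0.63224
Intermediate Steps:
Q = -50/71 (Q = 50*(-1/71) = -50/71 ≈ -0.70423)
(Q + G(1/(-12 + O)))² = (-50/71 + 1/(-12 + 1))² = (-50/71 + 1/(-11))² = (-50/71 - 1/11)² = (-621/781)² = 385641/609961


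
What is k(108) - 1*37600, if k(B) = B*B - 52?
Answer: -25988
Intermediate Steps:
k(B) = -52 + B² (k(B) = B² - 52 = -52 + B²)
k(108) - 1*37600 = (-52 + 108²) - 1*37600 = (-52 + 11664) - 37600 = 11612 - 37600 = -25988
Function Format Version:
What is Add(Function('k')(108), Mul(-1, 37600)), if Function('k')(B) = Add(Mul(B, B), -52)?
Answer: -25988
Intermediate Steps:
Function('k')(B) = Add(-52, Pow(B, 2)) (Function('k')(B) = Add(Pow(B, 2), -52) = Add(-52, Pow(B, 2)))
Add(Function('k')(108), Mul(-1, 37600)) = Add(Add(-52, Pow(108, 2)), Mul(-1, 37600)) = Add(Add(-52, 11664), -37600) = Add(11612, -37600) = -25988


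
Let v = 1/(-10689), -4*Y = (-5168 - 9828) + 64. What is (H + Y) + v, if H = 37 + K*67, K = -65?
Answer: -6253066/10689 ≈ -585.00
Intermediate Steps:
Y = 3733 (Y = -((-5168 - 9828) + 64)/4 = -(-14996 + 64)/4 = -1/4*(-14932) = 3733)
H = -4318 (H = 37 - 65*67 = 37 - 4355 = -4318)
v = -1/10689 ≈ -9.3554e-5
(H + Y) + v = (-4318 + 3733) - 1/10689 = -585 - 1/10689 = -6253066/10689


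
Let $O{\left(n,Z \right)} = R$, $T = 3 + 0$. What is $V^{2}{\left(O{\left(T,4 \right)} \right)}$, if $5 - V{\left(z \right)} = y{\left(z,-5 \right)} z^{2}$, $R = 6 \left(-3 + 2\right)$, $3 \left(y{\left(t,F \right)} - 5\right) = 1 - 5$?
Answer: $16129$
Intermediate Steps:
$y{\left(t,F \right)} = \frac{11}{3}$ ($y{\left(t,F \right)} = 5 + \frac{1 - 5}{3} = 5 + \frac{1}{3} \left(-4\right) = 5 - \frac{4}{3} = \frac{11}{3}$)
$T = 3$
$R = -6$ ($R = 6 \left(-1\right) = -6$)
$O{\left(n,Z \right)} = -6$
$V{\left(z \right)} = 5 - \frac{11 z^{2}}{3}$
$V^{2}{\left(O{\left(T,4 \right)} \right)} = \left(5 - \frac{11 \left(-6\right)^{2}}{3}\right)^{2} = \left(5 - 132\right)^{2} = \left(-127\right)^{2} = 16129$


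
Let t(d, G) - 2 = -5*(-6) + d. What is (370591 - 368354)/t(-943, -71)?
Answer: -2237/911 ≈ -2.4555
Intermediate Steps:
t(d, G) = 32 + d (t(d, G) = 2 + (-5*(-6) + d) = 2 + (30 + d) = 32 + d)
(370591 - 368354)/t(-943, -71) = (370591 - 368354)/(32 - 943) = 2237/(-911) = 2237*(-1/911) = -2237/911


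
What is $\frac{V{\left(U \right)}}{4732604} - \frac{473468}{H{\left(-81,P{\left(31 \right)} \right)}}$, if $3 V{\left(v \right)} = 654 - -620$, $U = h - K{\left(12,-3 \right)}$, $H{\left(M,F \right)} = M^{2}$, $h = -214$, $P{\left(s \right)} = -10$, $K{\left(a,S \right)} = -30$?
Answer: $- \frac{1120366882217}{15525307422} \approx -72.164$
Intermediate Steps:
$U = -184$ ($U = -214 - -30 = -214 + 30 = -184$)
$V{\left(v \right)} = \frac{1274}{3}$ ($V{\left(v \right)} = \frac{654 - -620}{3} = \frac{654 + 620}{3} = \frac{1}{3} \cdot 1274 = \frac{1274}{3}$)
$\frac{V{\left(U \right)}}{4732604} - \frac{473468}{H{\left(-81,P{\left(31 \right)} \right)}} = \frac{1274}{3 \cdot 4732604} - \frac{473468}{\left(-81\right)^{2}} = \frac{1274}{3} \cdot \frac{1}{4732604} - \frac{473468}{6561} = \frac{637}{7098906} - \frac{473468}{6561} = - \frac{1120366882217}{15525307422}$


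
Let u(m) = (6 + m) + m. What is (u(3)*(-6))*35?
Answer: -2520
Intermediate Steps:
u(m) = 6 + 2*m
(u(3)*(-6))*35 = ((6 + 2*3)*(-6))*35 = ((6 + 6)*(-6))*35 = (12*(-6))*35 = -72*35 = -2520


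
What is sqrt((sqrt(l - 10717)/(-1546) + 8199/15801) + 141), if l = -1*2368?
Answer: sqrt(9383395745709360 - 42888032794*I*sqrt(13085))/8142782 ≈ 11.896 - 0.0031099*I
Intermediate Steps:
l = -2368
sqrt((sqrt(l - 10717)/(-1546) + 8199/15801) + 141) = sqrt((sqrt(-2368 - 10717)/(-1546) + 8199/15801) + 141) = sqrt((sqrt(-13085)*(-1/1546) + 8199*(1/15801)) + 141) = sqrt(((I*sqrt(13085))*(-1/1546) + 2733/5267) + 141) = sqrt((-I*sqrt(13085)/1546 + 2733/5267) + 141) = sqrt((2733/5267 - I*sqrt(13085)/1546) + 141) = sqrt(745380/5267 - I*sqrt(13085)/1546)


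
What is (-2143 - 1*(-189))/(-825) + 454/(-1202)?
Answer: 987079/495825 ≈ 1.9908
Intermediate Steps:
(-2143 - 1*(-189))/(-825) + 454/(-1202) = (-2143 + 189)*(-1/825) + 454*(-1/1202) = -1954*(-1/825) - 227/601 = 1954/825 - 227/601 = 987079/495825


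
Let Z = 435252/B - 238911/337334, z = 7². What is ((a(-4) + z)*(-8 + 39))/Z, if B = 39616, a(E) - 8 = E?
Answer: 2744595301424/17170074999 ≈ 159.85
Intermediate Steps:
a(E) = 8 + E
z = 49
Z = 17170074999/1670477968 (Z = 435252/39616 - 238911/337334 = 435252*(1/39616) - 238911*1/337334 = 108813/9904 - 238911/337334 = 17170074999/1670477968 ≈ 10.279)
((a(-4) + z)*(-8 + 39))/Z = (((8 - 4) + 49)*(-8 + 39))/(17170074999/1670477968) = ((4 + 49)*31)*(1670477968/17170074999) = (53*31)*(1670477968/17170074999) = 1643*(1670477968/17170074999) = 2744595301424/17170074999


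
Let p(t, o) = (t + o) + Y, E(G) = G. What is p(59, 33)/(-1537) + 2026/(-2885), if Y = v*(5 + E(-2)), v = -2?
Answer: -3362072/4434245 ≈ -0.75821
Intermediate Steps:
Y = -6 (Y = -2*(5 - 2) = -2*3 = -6)
p(t, o) = -6 + o + t (p(t, o) = (t + o) - 6 = (o + t) - 6 = -6 + o + t)
p(59, 33)/(-1537) + 2026/(-2885) = (-6 + 33 + 59)/(-1537) + 2026/(-2885) = 86*(-1/1537) + 2026*(-1/2885) = -86/1537 - 2026/2885 = -3362072/4434245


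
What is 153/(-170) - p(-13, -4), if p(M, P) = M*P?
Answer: -529/10 ≈ -52.900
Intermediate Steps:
153/(-170) - p(-13, -4) = 153/(-170) - (-13)*(-4) = 153*(-1/170) - 1*52 = -9/10 - 52 = -529/10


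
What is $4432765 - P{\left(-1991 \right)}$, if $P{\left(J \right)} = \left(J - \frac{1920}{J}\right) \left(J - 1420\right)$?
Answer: $- \frac{4689296056}{1991} \approx -2.3552 \cdot 10^{6}$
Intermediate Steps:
$P{\left(J \right)} = \left(-1420 + J\right) \left(J - \frac{1920}{J}\right)$ ($P{\left(J \right)} = \left(J - \frac{1920}{J}\right) \left(-1420 + J\right) = \left(-1420 + J\right) \left(J - \frac{1920}{J}\right)$)
$4432765 - P{\left(-1991 \right)} = 4432765 - \left(-1920 + \left(-1991\right)^{2} - -2827220 + \frac{2726400}{-1991}\right) = 4432765 - \left(-1920 + 3964081 + 2827220 + 2726400 \left(- \frac{1}{1991}\right)\right) = 4432765 - \left(-1920 + 3964081 + 2827220 - \frac{2726400}{1991}\right) = 4432765 - \frac{13514931171}{1991} = - \frac{4689296056}{1991}$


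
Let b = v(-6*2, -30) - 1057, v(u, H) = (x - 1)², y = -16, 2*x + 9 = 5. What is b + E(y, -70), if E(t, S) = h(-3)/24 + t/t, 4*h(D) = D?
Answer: -33505/32 ≈ -1047.0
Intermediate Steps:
x = -2 (x = -9/2 + (½)*5 = -9/2 + 5/2 = -2)
h(D) = D/4
E(t, S) = 31/32 (E(t, S) = ((¼)*(-3))/24 + t/t = -¾*1/24 + 1 = -1/32 + 1 = 31/32)
v(u, H) = 9 (v(u, H) = (-2 - 1)² = (-3)² = 9)
b = -1048 (b = 9 - 1057 = -1048)
b + E(y, -70) = -1048 + 31/32 = -33505/32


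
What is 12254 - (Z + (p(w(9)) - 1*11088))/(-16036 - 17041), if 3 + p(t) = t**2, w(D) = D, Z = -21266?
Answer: 405293282/33077 ≈ 12253.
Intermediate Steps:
p(t) = -3 + t**2
12254 - (Z + (p(w(9)) - 1*11088))/(-16036 - 17041) = 12254 - (-21266 + ((-3 + 9**2) - 1*11088))/(-16036 - 17041) = 12254 - (-21266 + ((-3 + 81) - 11088))/(-33077) = 12254 - (-21266 + (78 - 11088))*(-1)/33077 = 12254 - (-21266 - 11010)*(-1)/33077 = 12254 - (-32276)*(-1)/33077 = 12254 - 1*32276/33077 = 12254 - 32276/33077 = 405293282/33077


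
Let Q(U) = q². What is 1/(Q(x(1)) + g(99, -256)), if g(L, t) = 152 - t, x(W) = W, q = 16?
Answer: 1/664 ≈ 0.0015060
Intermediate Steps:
Q(U) = 256 (Q(U) = 16² = 256)
1/(Q(x(1)) + g(99, -256)) = 1/(256 + (152 - 1*(-256))) = 1/(256 + (152 + 256)) = 1/(256 + 408) = 1/664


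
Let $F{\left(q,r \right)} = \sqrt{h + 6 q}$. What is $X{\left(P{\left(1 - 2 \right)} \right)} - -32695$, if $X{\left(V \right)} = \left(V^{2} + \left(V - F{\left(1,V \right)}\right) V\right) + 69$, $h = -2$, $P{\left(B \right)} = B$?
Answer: $32768$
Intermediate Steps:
$F{\left(q,r \right)} = \sqrt{-2 + 6 q}$
$X{\left(V \right)} = 69 + V^{2} + V \left(-2 + V\right)$ ($X{\left(V \right)} = \left(V^{2} + \left(V - \sqrt{-2 + 6 \cdot 1}\right) V\right) + 69 = \left(V^{2} + \left(V - \sqrt{-2 + 6}\right) V\right) + 69 = \left(V^{2} + \left(V - \sqrt{4}\right) V\right) + 69 = \left(V^{2} + \left(V - 2\right) V\right) + 69 = \left(V^{2} + \left(-2 + V\right) V\right) + 69 = \left(V^{2} + V \left(-2 + V\right)\right) + 69 = 69 + V^{2} + V \left(-2 + V\right)$)
$X{\left(P{\left(1 - 2 \right)} \right)} - -32695 = \left(69 - 2 \left(1 - 2\right) + 2 \left(1 - 2\right)^{2}\right) - -32695 = \left(69 - 2 \left(1 - 2\right) + 2 \left(1 - 2\right)^{2}\right) + 32695 = \left(69 - -2 + 2 \left(-1\right)^{2}\right) + 32695 = \left(69 + 2 + 2 \cdot 1\right) + 32695 = \left(69 + 2 + 2\right) + 32695 = 73 + 32695 = 32768$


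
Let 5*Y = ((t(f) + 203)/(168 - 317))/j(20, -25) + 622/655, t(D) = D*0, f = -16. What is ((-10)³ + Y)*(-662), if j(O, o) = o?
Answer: 1614872881254/2439875 ≈ 6.6187e+5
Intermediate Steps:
t(D) = 0
Y = 489983/2439875 (Y = (((0 + 203)/(168 - 317))/(-25) + 622/655)/5 = ((203/(-149))*(-1/25) + 622*(1/655))/5 = ((203*(-1/149))*(-1/25) + 622/655)/5 = (-203/149*(-1/25) + 622/655)/5 = (203/3725 + 622/655)/5 = (⅕)*(489983/487975) = 489983/2439875 ≈ 0.20082)
((-10)³ + Y)*(-662) = ((-10)³ + 489983/2439875)*(-662) = (-1000 + 489983/2439875)*(-662) = -2439385017/2439875*(-662) = 1614872881254/2439875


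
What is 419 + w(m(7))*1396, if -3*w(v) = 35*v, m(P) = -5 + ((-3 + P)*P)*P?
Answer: -9331003/3 ≈ -3.1103e+6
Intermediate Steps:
m(P) = -5 + P**2*(-3 + P) (m(P) = -5 + (P*(-3 + P))*P = -5 + P**2*(-3 + P))
w(v) = -35*v/3
419 + w(m(7))*1396 = 419 - 35*(-5 + 7**3 - 3*7**2)/3*1396 = 419 - 35*(-5 + 343 - 3*49)/3*1396 = 419 - 35*(-5 + 343 - 147)/3*1396 = 419 - 35/3*191*1396 = 419 - 6685/3*1396 = 419 - 9332260/3 = -9331003/3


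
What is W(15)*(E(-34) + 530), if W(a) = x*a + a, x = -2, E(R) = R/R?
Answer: -7965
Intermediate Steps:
E(R) = 1
W(a) = -a (W(a) = -2*a + a = -a)
W(15)*(E(-34) + 530) = (-1*15)*(1 + 530) = -15*531 = -7965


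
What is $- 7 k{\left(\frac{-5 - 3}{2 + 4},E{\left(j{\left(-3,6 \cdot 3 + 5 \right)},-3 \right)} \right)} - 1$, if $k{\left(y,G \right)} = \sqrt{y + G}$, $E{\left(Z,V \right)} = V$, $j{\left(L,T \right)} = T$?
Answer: $-1 - \frac{7 i \sqrt{39}}{3} \approx -1.0 - 14.572 i$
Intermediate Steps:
$k{\left(y,G \right)} = \sqrt{G + y}$
$- 7 k{\left(\frac{-5 - 3}{2 + 4},E{\left(j{\left(-3,6 \cdot 3 + 5 \right)},-3 \right)} \right)} - 1 = - 7 \sqrt{-3 + \frac{-5 - 3}{2 + 4}} - 1 = - 7 \sqrt{-3 - \frac{8}{6}} - 1 = - 7 \sqrt{-3 - \frac{4}{3}} - 1 = - 7 \sqrt{- \frac{13}{3}} - 1 = - 7 \frac{i \sqrt{39}}{3} - 1 = - \frac{7 i \sqrt{39}}{3} - 1 = -1 - \frac{7 i \sqrt{39}}{3}$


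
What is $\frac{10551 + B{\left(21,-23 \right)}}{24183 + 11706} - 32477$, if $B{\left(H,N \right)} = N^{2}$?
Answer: $- \frac{1165555973}{35889} \approx -32477.0$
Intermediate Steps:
$\frac{10551 + B{\left(21,-23 \right)}}{24183 + 11706} - 32477 = \frac{10551 + \left(-23\right)^{2}}{24183 + 11706} - 32477 = \frac{10551 + 529}{35889} - 32477 = 11080 \cdot \frac{1}{35889} - 32477 = \frac{11080}{35889} - 32477 = - \frac{1165555973}{35889}$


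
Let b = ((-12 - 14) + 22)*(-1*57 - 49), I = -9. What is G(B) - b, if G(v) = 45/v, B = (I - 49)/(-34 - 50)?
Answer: -10406/29 ≈ -358.83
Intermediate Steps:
B = 29/42 (B = (-9 - 49)/(-34 - 50) = -58/(-84) = -58*(-1/84) = 29/42 ≈ 0.69048)
b = 424 (b = (-26 + 22)*(-57 - 49) = -4*(-106) = 424)
G(B) - b = 45/(29/42) - 1*424 = 45*(42/29) - 424 = 1890/29 - 424 = -10406/29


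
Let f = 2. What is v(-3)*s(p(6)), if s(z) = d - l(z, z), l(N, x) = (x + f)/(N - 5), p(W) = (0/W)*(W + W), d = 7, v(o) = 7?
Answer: 259/5 ≈ 51.800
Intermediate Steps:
p(W) = 0 (p(W) = 0*(2*W) = 0)
l(N, x) = (2 + x)/(-5 + N) (l(N, x) = (x + 2)/(N - 5) = (2 + x)/(-5 + N))
s(z) = 7 - (2 + z)/(-5 + z)
v(-3)*s(p(6)) = 7*((-37 + 6*0)/(-5 + 0)) = 7*((-37 + 0)/(-5)) = 7*(-⅕*(-37)) = 7*(37/5) = 259/5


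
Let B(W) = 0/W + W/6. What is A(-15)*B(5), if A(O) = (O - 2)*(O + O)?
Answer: 425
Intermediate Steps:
B(W) = W/6 (B(W) = 0 + W*(1/6) = 0 + W/6 = W/6)
A(O) = 2*O*(-2 + O) (A(O) = (-2 + O)*(2*O) = 2*O*(-2 + O))
A(-15)*B(5) = (2*(-15)*(-2 - 15))*((1/6)*5) = (2*(-15)*(-17))*(5/6) = 510*(5/6) = 425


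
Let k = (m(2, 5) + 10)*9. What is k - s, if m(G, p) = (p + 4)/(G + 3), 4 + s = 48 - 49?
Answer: 556/5 ≈ 111.20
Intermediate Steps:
s = -5 (s = -4 + (48 - 49) = -4 - 1 = -5)
m(G, p) = (4 + p)/(3 + G)
k = 531/5 (k = ((4 + 5)/(3 + 2) + 10)*9 = (9/5 + 10)*9 = (59/5)*9 = 531/5 ≈ 106.20)
k - s = 531/5 - 1*(-5) = 531/5 + 5 = 556/5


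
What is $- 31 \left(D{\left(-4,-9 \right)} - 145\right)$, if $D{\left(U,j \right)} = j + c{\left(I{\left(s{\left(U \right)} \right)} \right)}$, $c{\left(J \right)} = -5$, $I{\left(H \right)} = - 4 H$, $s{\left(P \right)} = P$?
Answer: $4929$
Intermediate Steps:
$D{\left(U,j \right)} = -5 + j$ ($D{\left(U,j \right)} = j - 5 = -5 + j$)
$- 31 \left(D{\left(-4,-9 \right)} - 145\right) = - 31 \left(\left(-5 - 9\right) - 145\right) = - 31 \left(-14 - 145\right) = \left(-31\right) \left(-159\right) = 4929$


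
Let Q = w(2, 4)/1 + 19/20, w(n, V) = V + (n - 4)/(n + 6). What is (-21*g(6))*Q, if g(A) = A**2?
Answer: -17766/5 ≈ -3553.2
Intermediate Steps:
w(n, V) = V + (-4 + n)/(6 + n)
Q = 47/10 (Q = ((-4 + 2 + 6*4 + 4*2)/(6 + 2))/1 + 19/20 = ((-4 + 2 + 24 + 8)/8)*1 + 19*(1/20) = ((1/8)*30)*1 + 19/20 = (15/4)*1 + 19/20 = 15/4 + 19/20 = 47/10 ≈ 4.7000)
(-21*g(6))*Q = -21*6**2*(47/10) = -21*36*(47/10) = -756*47/10 = -17766/5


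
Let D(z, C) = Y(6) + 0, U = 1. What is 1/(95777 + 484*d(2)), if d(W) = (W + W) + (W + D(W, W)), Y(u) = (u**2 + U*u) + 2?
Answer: 1/119977 ≈ 8.3349e-6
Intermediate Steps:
Y(u) = 2 + u + u**2 (Y(u) = (u**2 + 1*u) + 2 = (u**2 + u) + 2 = (u + u**2) + 2 = 2 + u + u**2)
D(z, C) = 44 (D(z, C) = (2 + 6 + 6**2) + 0 = (2 + 6 + 36) + 0 = 44 + 0 = 44)
d(W) = 44 + 3*W (d(W) = (W + W) + (W + 44) = 2*W + (44 + W) = 44 + 3*W)
1/(95777 + 484*d(2)) = 1/(95777 + 484*(44 + 3*2)) = 1/(95777 + 484*(44 + 6)) = 1/(95777 + 484*50) = 1/(95777 + 24200) = 1/119977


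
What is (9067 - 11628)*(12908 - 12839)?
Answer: -176709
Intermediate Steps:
(9067 - 11628)*(12908 - 12839) = -2561*69 = -176709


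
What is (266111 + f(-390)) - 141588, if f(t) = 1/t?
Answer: 48563969/390 ≈ 1.2452e+5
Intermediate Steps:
(266111 + f(-390)) - 141588 = (266111 + 1/(-390)) - 141588 = (266111 - 1/390) - 141588 = 103783289/390 - 141588 = 48563969/390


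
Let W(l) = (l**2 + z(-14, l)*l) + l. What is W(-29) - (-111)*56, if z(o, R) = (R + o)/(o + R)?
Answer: 6999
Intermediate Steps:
z(o, R) = 1 (z(o, R) = (R + o)/(R + o) = 1)
W(l) = l**2 + 2*l (W(l) = (l**2 + 1*l) + l = (l**2 + l) + l = (l + l**2) + l = l**2 + 2*l)
W(-29) - (-111)*56 = -29*(2 - 29) - (-111)*56 = -29*(-27) - 1*(-6216) = 783 + 6216 = 6999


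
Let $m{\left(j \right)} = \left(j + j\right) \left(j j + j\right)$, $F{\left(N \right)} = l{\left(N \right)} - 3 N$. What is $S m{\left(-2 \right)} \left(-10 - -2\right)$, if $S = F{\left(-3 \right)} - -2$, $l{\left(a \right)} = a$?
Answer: $512$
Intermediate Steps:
$F{\left(N \right)} = - 2 N$ ($F{\left(N \right)} = N - 3 N = - 2 N$)
$S = 8$ ($S = \left(-2\right) \left(-3\right) - -2 = 6 + 2 = 8$)
$m{\left(j \right)} = 2 j \left(j + j^{2}\right)$ ($m{\left(j \right)} = 2 j \left(j^{2} + j\right) = 2 j \left(j + j^{2}\right)$)
$S m{\left(-2 \right)} \left(-10 - -2\right) = 8 \cdot 2 \left(-2\right)^{2} \left(1 - 2\right) \left(-10 - -2\right) = 8 \cdot 2 \cdot 4 \left(-1\right) \left(-10 + 2\right) = 8 \left(-8\right) \left(-8\right) = \left(-64\right) \left(-8\right) = 512$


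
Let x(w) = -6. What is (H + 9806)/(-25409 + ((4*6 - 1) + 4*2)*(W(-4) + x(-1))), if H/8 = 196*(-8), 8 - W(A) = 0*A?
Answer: 2738/25347 ≈ 0.10802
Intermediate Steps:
W(A) = 8 (W(A) = 8 - 0*A = 8 - 1*0 = 8 + 0 = 8)
H = -12544 (H = 8*(196*(-8)) = 8*(-1568) = -12544)
(H + 9806)/(-25409 + ((4*6 - 1) + 4*2)*(W(-4) + x(-1))) = (-12544 + 9806)/(-25409 + ((4*6 - 1) + 4*2)*(8 - 6)) = -2738/(-25409 + ((24 - 1) + 8)*2) = -2738/(-25409 + (23 + 8)*2) = -2738/(-25409 + 31*2) = -2738/(-25409 + 62) = -2738/(-25347) = -2738*(-1/25347) = 2738/25347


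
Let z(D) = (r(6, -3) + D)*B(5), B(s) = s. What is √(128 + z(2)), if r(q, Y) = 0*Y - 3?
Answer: √123 ≈ 11.091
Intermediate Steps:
r(q, Y) = -3 (r(q, Y) = 0 - 3 = -3)
z(D) = -15 + 5*D (z(D) = (-3 + D)*5 = -15 + 5*D)
√(128 + z(2)) = √(128 + (-15 + 5*2)) = √(128 + (-15 + 10)) = √(128 - 5) = √123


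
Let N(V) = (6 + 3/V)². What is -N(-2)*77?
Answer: -6237/4 ≈ -1559.3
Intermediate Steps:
-N(-2)*77 = -9*(1 + 2*(-2))²/(-2)²*77 = -9*(¼)*(1 - 4)²*77 = -9*(¼)*(-3)²*77 = -9*(¼)*9*77 = -81*77/4 = -1*6237/4 = -6237/4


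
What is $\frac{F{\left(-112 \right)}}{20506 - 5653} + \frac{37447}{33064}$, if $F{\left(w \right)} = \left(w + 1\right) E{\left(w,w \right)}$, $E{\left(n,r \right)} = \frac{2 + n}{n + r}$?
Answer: $\frac{2587190703}{2291798096} \approx 1.1289$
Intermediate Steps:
$E{\left(n,r \right)} = \frac{2 + n}{n + r}$
$F{\left(w \right)} = \frac{\left(1 + w\right) \left(2 + w\right)}{2 w}$ ($F{\left(w \right)} = \left(w + 1\right) \frac{2 + w}{w + w} = \left(1 + w\right) \frac{2 + w}{2 w} = \frac{\left(1 + w\right) \left(2 + w\right)}{2 w}$)
$\frac{F{\left(-112 \right)}}{20506 - 5653} + \frac{37447}{33064} = \frac{\frac{1}{2} \frac{1}{-112} \left(1 - 112\right) \left(2 - 112\right)}{20506 - 5653} + \frac{37447}{33064} = \frac{\frac{1}{2} \left(- \frac{1}{112}\right) \left(-111\right) \left(-110\right)}{20506 - 5653} + 37447 \cdot \frac{1}{33064} = - \frac{6105}{112 \cdot 14853} + \frac{37447}{33064} = \left(- \frac{6105}{112}\right) \frac{1}{14853} + \frac{37447}{33064} = - \frac{2035}{554512} + \frac{37447}{33064} = \frac{2587190703}{2291798096}$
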